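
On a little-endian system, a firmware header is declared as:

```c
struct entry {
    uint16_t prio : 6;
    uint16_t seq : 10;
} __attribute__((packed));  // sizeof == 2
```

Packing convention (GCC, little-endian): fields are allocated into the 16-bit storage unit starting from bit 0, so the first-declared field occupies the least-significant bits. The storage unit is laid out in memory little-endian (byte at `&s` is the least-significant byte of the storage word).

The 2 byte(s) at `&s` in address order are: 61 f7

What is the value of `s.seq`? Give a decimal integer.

[0]=0x61 [1]=0xf7 (little-endian) → word 0xf761
prio [0+:6] = (word>>0) & 0x3f = 33
seq [6+:10] = (word>>6) & 0x3ff = 989  ←

989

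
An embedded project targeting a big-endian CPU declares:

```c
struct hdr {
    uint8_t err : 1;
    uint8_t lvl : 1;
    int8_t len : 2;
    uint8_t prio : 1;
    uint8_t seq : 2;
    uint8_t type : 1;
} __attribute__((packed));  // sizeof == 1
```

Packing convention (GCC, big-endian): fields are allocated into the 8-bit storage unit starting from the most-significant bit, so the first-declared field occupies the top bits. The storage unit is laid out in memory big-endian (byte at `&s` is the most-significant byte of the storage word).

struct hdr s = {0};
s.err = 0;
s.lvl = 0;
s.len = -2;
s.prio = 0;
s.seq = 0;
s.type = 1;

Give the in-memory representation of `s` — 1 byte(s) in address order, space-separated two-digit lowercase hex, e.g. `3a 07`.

[7+:1] err=0 & 0x1 = 0x0; word=0x00
[6+:1] lvl=0 & 0x1 = 0x0; word=0x00
[4+:2] len=-2 & 0x3 = 0x2; word=0x20
[3+:1] prio=0 & 0x1 = 0x0; word=0x20
[1+:2] seq=0 & 0x3 = 0x0; word=0x20
[0+:1] type=1 & 0x1 = 0x1; word=0x21
word = 0x21 → big-endian bytes:
  [0]=0x21

21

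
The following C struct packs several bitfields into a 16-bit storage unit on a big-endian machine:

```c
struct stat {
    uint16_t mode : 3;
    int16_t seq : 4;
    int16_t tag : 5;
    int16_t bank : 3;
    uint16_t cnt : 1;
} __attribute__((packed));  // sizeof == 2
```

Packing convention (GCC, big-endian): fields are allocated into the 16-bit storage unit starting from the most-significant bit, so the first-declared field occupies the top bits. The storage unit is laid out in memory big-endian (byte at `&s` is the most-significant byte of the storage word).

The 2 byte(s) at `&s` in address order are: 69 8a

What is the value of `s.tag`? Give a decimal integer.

-8

[0]=0x69 [1]=0x8a (big-endian) → word 0x698a
mode:3 @ bit 13 → (0x698a>>13)&0x7 = 0x3
seq:4 @ bit 9 → (0x698a>>9)&0xf = 0x4
tag:5 @ bit 4 → (0x698a>>4)&0x1f = 0x18  ←
bank:3 @ bit 1 → (0x698a>>1)&0x7 = 0x5
cnt:1 @ bit 0 → (0x698a>>0)&0x1 = 0x0
tag signed 5b, MSB=1: 24 - 32 = -8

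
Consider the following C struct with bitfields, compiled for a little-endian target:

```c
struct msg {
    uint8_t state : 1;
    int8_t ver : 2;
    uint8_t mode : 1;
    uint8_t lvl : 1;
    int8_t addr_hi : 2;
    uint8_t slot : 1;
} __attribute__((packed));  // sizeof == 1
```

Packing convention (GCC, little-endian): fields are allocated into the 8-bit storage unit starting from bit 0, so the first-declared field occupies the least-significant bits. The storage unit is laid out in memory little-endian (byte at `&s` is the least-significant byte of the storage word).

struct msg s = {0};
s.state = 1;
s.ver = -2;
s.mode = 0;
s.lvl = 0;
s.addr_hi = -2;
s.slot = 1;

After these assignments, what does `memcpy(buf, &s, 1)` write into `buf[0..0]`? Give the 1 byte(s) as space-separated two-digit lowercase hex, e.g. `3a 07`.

state:1 = 1 → 0x1 << 0 → word 0x01
ver:2 = -2 → 0x2 << 1 → word 0x05
mode:1 = 0 → 0x0 << 3 → word 0x05
lvl:1 = 0 → 0x0 << 4 → word 0x05
addr_hi:2 = -2 → 0x2 << 5 → word 0x45
slot:1 = 1 → 0x1 << 7 → word 0xc5
word = 0xc5 → little-endian bytes:
  [0]=0xc5

c5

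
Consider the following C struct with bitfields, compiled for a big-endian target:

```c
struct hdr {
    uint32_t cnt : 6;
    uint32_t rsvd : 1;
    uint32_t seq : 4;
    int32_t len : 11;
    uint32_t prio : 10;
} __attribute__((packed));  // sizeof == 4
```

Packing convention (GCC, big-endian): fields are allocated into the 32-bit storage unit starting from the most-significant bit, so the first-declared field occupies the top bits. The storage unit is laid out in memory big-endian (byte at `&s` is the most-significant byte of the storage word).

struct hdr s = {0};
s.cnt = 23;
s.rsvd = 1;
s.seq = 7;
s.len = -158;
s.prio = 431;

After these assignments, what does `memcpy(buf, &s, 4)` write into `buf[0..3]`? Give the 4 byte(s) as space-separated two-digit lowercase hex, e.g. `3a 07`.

5e fd 89 af

cnt:6 = 23 → 0x17 << 26 → word 0x5c000000
rsvd:1 = 1 → 0x1 << 25 → word 0x5e000000
seq:4 = 7 → 0x7 << 21 → word 0x5ee00000
len:11 = -158 → 0x762 << 10 → word 0x5efd8800
prio:10 = 431 → 0x1af << 0 → word 0x5efd89af
word = 0x5efd89af → big-endian bytes:
  [0]=0x5e  [1]=0xfd  [2]=0x89  [3]=0xaf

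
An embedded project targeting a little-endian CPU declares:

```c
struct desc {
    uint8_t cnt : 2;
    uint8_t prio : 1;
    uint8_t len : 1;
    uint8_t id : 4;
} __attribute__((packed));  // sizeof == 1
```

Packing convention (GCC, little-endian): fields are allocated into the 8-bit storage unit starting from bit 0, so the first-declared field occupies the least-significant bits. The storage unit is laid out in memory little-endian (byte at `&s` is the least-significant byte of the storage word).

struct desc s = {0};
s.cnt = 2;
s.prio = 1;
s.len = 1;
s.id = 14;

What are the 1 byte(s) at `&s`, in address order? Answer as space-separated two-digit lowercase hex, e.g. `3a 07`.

cnt:2 = 2 → 0x2 << 0 → word 0x02
prio:1 = 1 → 0x1 << 2 → word 0x06
len:1 = 1 → 0x1 << 3 → word 0x0e
id:4 = 14 → 0xe << 4 → word 0xee
word = 0xee → little-endian bytes:
  [0]=0xee

ee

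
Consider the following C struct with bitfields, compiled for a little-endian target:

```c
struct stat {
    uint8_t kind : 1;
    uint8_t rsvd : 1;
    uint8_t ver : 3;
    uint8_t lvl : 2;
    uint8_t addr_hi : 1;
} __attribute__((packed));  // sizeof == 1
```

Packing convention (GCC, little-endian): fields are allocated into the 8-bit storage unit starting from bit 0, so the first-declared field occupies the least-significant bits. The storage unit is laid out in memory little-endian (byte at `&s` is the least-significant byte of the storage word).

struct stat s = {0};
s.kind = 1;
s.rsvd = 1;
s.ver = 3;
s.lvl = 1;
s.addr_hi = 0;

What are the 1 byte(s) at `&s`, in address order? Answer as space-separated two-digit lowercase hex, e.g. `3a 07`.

2f

[0+:1] kind=1 & 0x1 = 0x1; word=0x01
[1+:1] rsvd=1 & 0x1 = 0x1; word=0x03
[2+:3] ver=3 & 0x7 = 0x3; word=0x0f
[5+:2] lvl=1 & 0x3 = 0x1; word=0x2f
[7+:1] addr_hi=0 & 0x1 = 0x0; word=0x2f
word = 0x2f → little-endian bytes:
  [0]=0x2f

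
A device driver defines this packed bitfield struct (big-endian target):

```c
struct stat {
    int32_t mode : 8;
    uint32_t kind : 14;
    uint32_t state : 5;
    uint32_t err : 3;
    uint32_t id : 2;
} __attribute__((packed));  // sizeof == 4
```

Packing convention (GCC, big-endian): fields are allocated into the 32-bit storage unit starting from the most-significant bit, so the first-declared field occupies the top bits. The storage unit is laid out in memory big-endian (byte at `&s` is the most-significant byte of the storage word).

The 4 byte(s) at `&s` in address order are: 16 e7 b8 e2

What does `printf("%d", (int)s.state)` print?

7

[0]=0x16 [1]=0xe7 [2]=0xb8 [3]=0xe2 (big-endian) → word 0x16e7b8e2
mode [24+:8] = (word>>24) & 0xff = 22
kind [10+:14] = (word>>10) & 0x3fff = 14830
state [5+:5] = (word>>5) & 0x1f = 7  ←
err [2+:3] = (word>>2) & 0x7 = 0
id [0+:2] = (word>>0) & 0x3 = 2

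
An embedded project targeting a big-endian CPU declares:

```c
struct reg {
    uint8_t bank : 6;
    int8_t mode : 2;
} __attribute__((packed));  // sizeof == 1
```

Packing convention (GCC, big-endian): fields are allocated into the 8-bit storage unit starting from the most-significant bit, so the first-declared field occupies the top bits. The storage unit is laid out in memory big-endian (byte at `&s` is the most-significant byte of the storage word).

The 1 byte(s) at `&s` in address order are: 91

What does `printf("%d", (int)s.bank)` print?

36

[0]=0x91 (big-endian) → word 0x91
bank:6 @ bit 2 → (0x91>>2)&0x3f = 0x24  ←
mode:2 @ bit 0 → (0x91>>0)&0x3 = 0x1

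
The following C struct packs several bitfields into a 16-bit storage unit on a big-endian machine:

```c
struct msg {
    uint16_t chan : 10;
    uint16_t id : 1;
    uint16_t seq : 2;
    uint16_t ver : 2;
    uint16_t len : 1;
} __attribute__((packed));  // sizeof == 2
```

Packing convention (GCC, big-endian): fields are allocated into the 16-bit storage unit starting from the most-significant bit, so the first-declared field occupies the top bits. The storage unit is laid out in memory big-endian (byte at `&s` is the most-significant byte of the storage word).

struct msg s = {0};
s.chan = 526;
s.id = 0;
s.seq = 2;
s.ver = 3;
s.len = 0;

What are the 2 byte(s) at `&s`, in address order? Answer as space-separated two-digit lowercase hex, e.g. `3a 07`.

chan:10 = 526 → 0x20e << 6 → word 0x8380
id:1 = 0 → 0x0 << 5 → word 0x8380
seq:2 = 2 → 0x2 << 3 → word 0x8390
ver:2 = 3 → 0x3 << 1 → word 0x8396
len:1 = 0 → 0x0 << 0 → word 0x8396
word = 0x8396 → big-endian bytes:
  [0]=0x83  [1]=0x96

83 96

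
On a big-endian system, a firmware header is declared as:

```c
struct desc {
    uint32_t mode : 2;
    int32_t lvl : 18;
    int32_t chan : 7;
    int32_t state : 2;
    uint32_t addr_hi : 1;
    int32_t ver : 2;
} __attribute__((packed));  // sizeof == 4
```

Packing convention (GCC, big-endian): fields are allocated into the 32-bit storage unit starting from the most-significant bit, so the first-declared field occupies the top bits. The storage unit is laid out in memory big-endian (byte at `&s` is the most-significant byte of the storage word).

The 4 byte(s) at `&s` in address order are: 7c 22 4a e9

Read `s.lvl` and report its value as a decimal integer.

[0]=0x7c [1]=0x22 [2]=0x4a [3]=0xe9 (big-endian) → word 0x7c224ae9
mode [30+:2] = (word>>30) & 0x3 = 1
lvl [12+:18] = (word>>12) & 0x3ffff = 246308  ←
chan [5+:7] = (word>>5) & 0x7f = 87
state [3+:2] = (word>>3) & 0x3 = 1
addr_hi [2+:1] = (word>>2) & 0x1 = 0
ver [0+:2] = (word>>0) & 0x3 = 1
lvl signed 18b, MSB=1: 246308 - 262144 = -15836

-15836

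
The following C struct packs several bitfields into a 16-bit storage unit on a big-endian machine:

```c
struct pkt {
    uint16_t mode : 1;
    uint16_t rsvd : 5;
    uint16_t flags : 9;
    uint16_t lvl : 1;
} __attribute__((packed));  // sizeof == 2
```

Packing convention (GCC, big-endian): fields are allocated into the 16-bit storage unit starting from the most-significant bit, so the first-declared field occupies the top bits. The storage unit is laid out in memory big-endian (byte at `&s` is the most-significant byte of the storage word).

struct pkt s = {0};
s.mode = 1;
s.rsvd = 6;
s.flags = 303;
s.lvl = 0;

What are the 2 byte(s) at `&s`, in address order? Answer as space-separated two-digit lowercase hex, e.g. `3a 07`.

9a 5e

mode:1 = 1 → 0x1 << 15 → word 0x8000
rsvd:5 = 6 → 0x6 << 10 → word 0x9800
flags:9 = 303 → 0x12f << 1 → word 0x9a5e
lvl:1 = 0 → 0x0 << 0 → word 0x9a5e
word = 0x9a5e → big-endian bytes:
  [0]=0x9a  [1]=0x5e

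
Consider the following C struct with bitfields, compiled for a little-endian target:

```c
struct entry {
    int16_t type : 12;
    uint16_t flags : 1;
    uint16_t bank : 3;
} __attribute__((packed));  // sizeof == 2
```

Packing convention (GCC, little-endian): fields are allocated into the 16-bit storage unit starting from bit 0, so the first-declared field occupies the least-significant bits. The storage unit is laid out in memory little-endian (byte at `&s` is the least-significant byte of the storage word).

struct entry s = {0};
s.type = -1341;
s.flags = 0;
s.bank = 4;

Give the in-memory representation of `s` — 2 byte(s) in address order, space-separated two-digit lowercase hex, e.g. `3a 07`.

type:12 = -1341 → 0xac3 << 0 → word 0x0ac3
flags:1 = 0 → 0x0 << 12 → word 0x0ac3
bank:3 = 4 → 0x4 << 13 → word 0x8ac3
word = 0x8ac3 → little-endian bytes:
  [0]=0xc3  [1]=0x8a

c3 8a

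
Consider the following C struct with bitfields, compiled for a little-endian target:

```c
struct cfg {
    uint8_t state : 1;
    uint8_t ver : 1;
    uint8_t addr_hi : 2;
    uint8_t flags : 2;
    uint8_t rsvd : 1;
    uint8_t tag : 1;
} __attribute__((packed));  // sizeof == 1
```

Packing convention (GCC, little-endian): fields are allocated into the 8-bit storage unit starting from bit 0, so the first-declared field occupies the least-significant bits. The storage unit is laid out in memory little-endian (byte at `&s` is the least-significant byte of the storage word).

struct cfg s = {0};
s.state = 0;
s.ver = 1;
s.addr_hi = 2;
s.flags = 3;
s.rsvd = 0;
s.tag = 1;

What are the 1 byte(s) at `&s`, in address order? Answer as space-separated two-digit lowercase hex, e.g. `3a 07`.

ba

state (1b) val=0 bits=0x0 at bit 0: 0x00
ver (1b) val=1 bits=0x1 at bit 1: 0x02
addr_hi (2b) val=2 bits=0x2 at bit 2: 0x0a
flags (2b) val=3 bits=0x3 at bit 4: 0x3a
rsvd (1b) val=0 bits=0x0 at bit 6: 0x3a
tag (1b) val=1 bits=0x1 at bit 7: 0xba
word = 0xba → little-endian bytes:
  [0]=0xba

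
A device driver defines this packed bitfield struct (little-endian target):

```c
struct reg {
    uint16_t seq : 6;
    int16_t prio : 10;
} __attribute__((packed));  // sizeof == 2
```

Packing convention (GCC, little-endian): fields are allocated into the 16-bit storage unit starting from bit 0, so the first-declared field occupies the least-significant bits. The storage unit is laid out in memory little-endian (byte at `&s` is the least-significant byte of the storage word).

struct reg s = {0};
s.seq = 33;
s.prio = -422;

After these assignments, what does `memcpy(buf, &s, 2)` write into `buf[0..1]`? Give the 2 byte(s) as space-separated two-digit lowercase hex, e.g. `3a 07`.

a1 96

[0+:6] seq=33 & 0x3f = 0x21; word=0x0021
[6+:10] prio=-422 & 0x3ff = 0x25a; word=0x96a1
word = 0x96a1 → little-endian bytes:
  [0]=0xa1  [1]=0x96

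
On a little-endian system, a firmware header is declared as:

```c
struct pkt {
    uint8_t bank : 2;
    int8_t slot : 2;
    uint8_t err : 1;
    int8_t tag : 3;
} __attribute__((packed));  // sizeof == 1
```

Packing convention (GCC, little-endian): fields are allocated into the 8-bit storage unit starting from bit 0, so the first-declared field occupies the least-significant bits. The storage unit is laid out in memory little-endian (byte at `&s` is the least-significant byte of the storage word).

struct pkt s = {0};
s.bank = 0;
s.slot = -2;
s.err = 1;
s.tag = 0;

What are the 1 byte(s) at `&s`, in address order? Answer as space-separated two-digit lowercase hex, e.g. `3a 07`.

[0+:2] bank=0 & 0x3 = 0x0; word=0x00
[2+:2] slot=-2 & 0x3 = 0x2; word=0x08
[4+:1] err=1 & 0x1 = 0x1; word=0x18
[5+:3] tag=0 & 0x7 = 0x0; word=0x18
word = 0x18 → little-endian bytes:
  [0]=0x18

18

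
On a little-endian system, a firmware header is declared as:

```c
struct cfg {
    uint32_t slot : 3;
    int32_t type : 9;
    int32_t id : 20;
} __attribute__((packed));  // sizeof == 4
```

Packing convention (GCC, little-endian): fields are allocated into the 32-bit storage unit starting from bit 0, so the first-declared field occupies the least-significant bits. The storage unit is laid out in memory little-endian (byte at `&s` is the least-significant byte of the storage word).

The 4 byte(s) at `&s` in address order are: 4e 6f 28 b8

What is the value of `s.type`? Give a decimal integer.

-23

[0]=0x4e [1]=0x6f [2]=0x28 [3]=0xb8 (little-endian) → word 0xb8286f4e
slot:3 @ bit 0 → (0xb8286f4e>>0)&0x7 = 0x6
type:9 @ bit 3 → (0xb8286f4e>>3)&0x1ff = 0x1e9  ←
id:20 @ bit 12 → (0xb8286f4e>>12)&0xfffff = 0xb8286
type signed 9b, MSB=1: 489 - 512 = -23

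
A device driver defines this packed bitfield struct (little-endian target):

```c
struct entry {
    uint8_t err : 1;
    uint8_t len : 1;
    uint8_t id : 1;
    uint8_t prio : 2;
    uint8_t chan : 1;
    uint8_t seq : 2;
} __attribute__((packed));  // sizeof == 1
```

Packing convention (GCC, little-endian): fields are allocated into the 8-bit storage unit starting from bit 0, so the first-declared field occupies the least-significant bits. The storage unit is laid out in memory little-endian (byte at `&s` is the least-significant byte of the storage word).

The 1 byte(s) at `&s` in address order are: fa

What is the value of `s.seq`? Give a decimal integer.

3

[0]=0xfa (little-endian) → word 0xfa
err [0+:1] = (word>>0) & 0x1 = 0
len [1+:1] = (word>>1) & 0x1 = 1
id [2+:1] = (word>>2) & 0x1 = 0
prio [3+:2] = (word>>3) & 0x3 = 3
chan [5+:1] = (word>>5) & 0x1 = 1
seq [6+:2] = (word>>6) & 0x3 = 3  ←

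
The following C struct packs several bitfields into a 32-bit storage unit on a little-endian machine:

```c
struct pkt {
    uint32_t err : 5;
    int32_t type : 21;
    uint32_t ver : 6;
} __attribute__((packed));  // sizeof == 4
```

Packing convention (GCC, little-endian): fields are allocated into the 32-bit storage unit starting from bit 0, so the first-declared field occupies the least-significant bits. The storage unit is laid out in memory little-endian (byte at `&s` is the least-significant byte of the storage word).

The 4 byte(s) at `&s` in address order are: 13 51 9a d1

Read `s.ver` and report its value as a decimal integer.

52

[0]=0x13 [1]=0x51 [2]=0x9a [3]=0xd1 (little-endian) → word 0xd19a5113
err [0+:5] = (word>>0) & 0x1f = 19
type [5+:21] = (word>>5) & 0x1fffff = 840328
ver [26+:6] = (word>>26) & 0x3f = 52  ←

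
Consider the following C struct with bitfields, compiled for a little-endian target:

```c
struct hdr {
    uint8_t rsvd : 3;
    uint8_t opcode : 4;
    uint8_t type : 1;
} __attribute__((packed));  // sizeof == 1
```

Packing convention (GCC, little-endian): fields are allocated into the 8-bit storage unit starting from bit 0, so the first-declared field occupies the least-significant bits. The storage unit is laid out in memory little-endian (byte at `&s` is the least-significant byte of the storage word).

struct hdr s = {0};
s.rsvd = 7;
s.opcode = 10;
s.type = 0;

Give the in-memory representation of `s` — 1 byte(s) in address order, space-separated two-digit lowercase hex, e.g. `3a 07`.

57

rsvd:3 = 7 → 0x7 << 0 → word 0x07
opcode:4 = 10 → 0xa << 3 → word 0x57
type:1 = 0 → 0x0 << 7 → word 0x57
word = 0x57 → little-endian bytes:
  [0]=0x57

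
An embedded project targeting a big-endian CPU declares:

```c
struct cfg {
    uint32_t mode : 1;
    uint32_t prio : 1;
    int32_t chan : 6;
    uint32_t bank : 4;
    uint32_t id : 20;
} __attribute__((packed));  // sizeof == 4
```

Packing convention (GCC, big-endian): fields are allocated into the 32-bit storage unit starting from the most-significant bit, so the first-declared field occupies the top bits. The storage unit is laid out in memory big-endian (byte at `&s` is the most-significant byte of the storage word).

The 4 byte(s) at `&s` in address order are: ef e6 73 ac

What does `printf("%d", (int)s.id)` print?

[0]=0xef [1]=0xe6 [2]=0x73 [3]=0xac (big-endian) → word 0xefe673ac
mode [31+:1] = (word>>31) & 0x1 = 1
prio [30+:1] = (word>>30) & 0x1 = 1
chan [24+:6] = (word>>24) & 0x3f = 47
bank [20+:4] = (word>>20) & 0xf = 14
id [0+:20] = (word>>0) & 0xfffff = 422828  ←

422828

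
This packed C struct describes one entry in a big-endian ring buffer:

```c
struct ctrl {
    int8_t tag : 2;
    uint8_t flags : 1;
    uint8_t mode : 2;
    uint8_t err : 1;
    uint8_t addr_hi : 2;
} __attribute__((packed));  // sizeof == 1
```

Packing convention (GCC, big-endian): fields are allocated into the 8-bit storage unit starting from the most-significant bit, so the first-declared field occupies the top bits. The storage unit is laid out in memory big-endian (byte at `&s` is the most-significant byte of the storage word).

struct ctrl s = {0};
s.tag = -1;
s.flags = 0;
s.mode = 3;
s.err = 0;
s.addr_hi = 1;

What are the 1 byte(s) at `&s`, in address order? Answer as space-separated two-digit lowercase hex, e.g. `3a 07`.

d9

tag (2b) val=-1 bits=0x3 at bit 6: 0xc0
flags (1b) val=0 bits=0x0 at bit 5: 0xc0
mode (2b) val=3 bits=0x3 at bit 3: 0xd8
err (1b) val=0 bits=0x0 at bit 2: 0xd8
addr_hi (2b) val=1 bits=0x1 at bit 0: 0xd9
word = 0xd9 → big-endian bytes:
  [0]=0xd9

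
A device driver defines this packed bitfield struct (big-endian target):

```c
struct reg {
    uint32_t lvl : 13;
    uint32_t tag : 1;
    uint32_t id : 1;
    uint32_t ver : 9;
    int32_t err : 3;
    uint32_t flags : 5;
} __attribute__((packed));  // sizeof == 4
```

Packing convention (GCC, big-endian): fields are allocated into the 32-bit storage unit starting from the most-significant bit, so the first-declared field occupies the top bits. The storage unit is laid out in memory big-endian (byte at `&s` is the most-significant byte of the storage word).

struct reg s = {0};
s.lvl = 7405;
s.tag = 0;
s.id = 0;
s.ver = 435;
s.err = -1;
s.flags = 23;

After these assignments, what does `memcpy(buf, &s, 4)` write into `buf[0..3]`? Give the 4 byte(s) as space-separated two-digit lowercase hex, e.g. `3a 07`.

e7 69 b3 f7

[19+:13] lvl=7405 & 0x1fff = 0x1ced; word=0xe7680000
[18+:1] tag=0 & 0x1 = 0x0; word=0xe7680000
[17+:1] id=0 & 0x1 = 0x0; word=0xe7680000
[8+:9] ver=435 & 0x1ff = 0x1b3; word=0xe769b300
[5+:3] err=-1 & 0x7 = 0x7; word=0xe769b3e0
[0+:5] flags=23 & 0x1f = 0x17; word=0xe769b3f7
word = 0xe769b3f7 → big-endian bytes:
  [0]=0xe7  [1]=0x69  [2]=0xb3  [3]=0xf7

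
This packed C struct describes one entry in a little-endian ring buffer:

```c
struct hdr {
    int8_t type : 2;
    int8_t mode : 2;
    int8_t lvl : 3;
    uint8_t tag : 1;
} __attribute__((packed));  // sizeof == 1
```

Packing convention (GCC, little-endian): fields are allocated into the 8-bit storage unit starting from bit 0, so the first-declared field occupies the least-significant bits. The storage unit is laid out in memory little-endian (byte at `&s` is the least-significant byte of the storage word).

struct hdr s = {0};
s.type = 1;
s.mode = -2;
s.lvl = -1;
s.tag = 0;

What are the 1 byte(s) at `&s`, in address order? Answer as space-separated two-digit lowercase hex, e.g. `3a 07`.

79

type:2 = 1 → 0x1 << 0 → word 0x01
mode:2 = -2 → 0x2 << 2 → word 0x09
lvl:3 = -1 → 0x7 << 4 → word 0x79
tag:1 = 0 → 0x0 << 7 → word 0x79
word = 0x79 → little-endian bytes:
  [0]=0x79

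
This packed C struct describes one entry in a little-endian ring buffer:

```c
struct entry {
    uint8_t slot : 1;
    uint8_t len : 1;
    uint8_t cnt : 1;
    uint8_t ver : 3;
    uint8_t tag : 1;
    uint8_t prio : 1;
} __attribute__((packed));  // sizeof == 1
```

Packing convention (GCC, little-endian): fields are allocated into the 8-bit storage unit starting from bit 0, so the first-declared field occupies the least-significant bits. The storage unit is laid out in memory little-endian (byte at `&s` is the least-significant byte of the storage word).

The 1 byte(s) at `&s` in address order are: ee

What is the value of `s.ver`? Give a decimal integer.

[0]=0xee (little-endian) → word 0xee
slot [0+:1] = (word>>0) & 0x1 = 0
len [1+:1] = (word>>1) & 0x1 = 1
cnt [2+:1] = (word>>2) & 0x1 = 1
ver [3+:3] = (word>>3) & 0x7 = 5  ←
tag [6+:1] = (word>>6) & 0x1 = 1
prio [7+:1] = (word>>7) & 0x1 = 1

5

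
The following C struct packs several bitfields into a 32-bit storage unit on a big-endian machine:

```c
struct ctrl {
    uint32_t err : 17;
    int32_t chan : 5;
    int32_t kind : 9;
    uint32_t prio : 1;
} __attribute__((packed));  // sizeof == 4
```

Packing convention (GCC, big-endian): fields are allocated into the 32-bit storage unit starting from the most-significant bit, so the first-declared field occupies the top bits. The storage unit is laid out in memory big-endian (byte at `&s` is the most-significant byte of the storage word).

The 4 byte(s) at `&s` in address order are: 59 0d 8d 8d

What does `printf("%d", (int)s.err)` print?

[0]=0x59 [1]=0x0d [2]=0x8d [3]=0x8d (big-endian) → word 0x590d8d8d
err:17 @ bit 15 → (0x590d8d8d>>15)&0x1ffff = 0xb21b  ←
chan:5 @ bit 10 → (0x590d8d8d>>10)&0x1f = 0x3
kind:9 @ bit 1 → (0x590d8d8d>>1)&0x1ff = 0xc6
prio:1 @ bit 0 → (0x590d8d8d>>0)&0x1 = 0x1

45595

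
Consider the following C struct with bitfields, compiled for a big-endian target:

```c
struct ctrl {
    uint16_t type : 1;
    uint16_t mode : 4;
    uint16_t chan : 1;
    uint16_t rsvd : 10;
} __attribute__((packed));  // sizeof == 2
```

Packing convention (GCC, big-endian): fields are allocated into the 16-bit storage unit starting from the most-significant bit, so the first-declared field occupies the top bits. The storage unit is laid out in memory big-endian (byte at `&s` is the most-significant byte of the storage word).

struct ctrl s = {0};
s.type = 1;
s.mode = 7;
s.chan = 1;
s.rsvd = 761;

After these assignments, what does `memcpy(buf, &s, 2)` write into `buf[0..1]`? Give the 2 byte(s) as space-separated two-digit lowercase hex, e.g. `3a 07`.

be f9

[15+:1] type=1 & 0x1 = 0x1; word=0x8000
[11+:4] mode=7 & 0xf = 0x7; word=0xb800
[10+:1] chan=1 & 0x1 = 0x1; word=0xbc00
[0+:10] rsvd=761 & 0x3ff = 0x2f9; word=0xbef9
word = 0xbef9 → big-endian bytes:
  [0]=0xbe  [1]=0xf9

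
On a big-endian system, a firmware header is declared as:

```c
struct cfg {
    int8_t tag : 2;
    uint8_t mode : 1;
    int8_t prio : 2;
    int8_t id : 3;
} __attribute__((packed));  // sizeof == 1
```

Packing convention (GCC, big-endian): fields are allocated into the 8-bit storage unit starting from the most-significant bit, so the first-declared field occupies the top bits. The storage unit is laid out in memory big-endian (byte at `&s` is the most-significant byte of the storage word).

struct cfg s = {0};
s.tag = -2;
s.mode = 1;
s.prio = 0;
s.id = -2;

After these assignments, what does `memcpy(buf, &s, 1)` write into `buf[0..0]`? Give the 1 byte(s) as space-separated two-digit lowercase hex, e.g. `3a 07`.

tag:2 = -2 → 0x2 << 6 → word 0x80
mode:1 = 1 → 0x1 << 5 → word 0xa0
prio:2 = 0 → 0x0 << 3 → word 0xa0
id:3 = -2 → 0x6 << 0 → word 0xa6
word = 0xa6 → big-endian bytes:
  [0]=0xa6

a6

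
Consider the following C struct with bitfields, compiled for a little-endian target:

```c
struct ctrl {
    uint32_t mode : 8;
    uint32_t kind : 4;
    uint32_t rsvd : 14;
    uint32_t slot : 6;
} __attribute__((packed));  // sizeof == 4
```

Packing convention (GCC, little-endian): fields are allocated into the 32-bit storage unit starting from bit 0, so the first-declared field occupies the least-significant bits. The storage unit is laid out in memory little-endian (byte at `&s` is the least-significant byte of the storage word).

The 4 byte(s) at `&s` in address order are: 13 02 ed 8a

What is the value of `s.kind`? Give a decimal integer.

[0]=0x13 [1]=0x02 [2]=0xed [3]=0x8a (little-endian) → word 0x8aed0213
mode [0+:8] = (word>>0) & 0xff = 19
kind [8+:4] = (word>>8) & 0xf = 2  ←
rsvd [12+:14] = (word>>12) & 0x3fff = 11984
slot [26+:6] = (word>>26) & 0x3f = 34

2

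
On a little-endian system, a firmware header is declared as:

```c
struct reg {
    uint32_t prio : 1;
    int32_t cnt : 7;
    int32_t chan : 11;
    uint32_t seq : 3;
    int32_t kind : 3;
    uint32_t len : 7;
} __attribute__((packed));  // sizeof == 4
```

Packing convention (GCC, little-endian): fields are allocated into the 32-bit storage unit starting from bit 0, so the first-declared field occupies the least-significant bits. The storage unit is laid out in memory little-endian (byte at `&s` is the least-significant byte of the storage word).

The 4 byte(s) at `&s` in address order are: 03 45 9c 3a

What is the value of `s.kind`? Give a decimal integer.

[0]=0x03 [1]=0x45 [2]=0x9c [3]=0x3a (little-endian) → word 0x3a9c4503
prio:1 @ bit 0 → (0x3a9c4503>>0)&0x1 = 0x1
cnt:7 @ bit 1 → (0x3a9c4503>>1)&0x7f = 0x1
chan:11 @ bit 8 → (0x3a9c4503>>8)&0x7ff = 0x445
seq:3 @ bit 19 → (0x3a9c4503>>19)&0x7 = 0x3
kind:3 @ bit 22 → (0x3a9c4503>>22)&0x7 = 0x2  ←
len:7 @ bit 25 → (0x3a9c4503>>25)&0x7f = 0x1d
kind signed 3b, MSB=0: value = 2

2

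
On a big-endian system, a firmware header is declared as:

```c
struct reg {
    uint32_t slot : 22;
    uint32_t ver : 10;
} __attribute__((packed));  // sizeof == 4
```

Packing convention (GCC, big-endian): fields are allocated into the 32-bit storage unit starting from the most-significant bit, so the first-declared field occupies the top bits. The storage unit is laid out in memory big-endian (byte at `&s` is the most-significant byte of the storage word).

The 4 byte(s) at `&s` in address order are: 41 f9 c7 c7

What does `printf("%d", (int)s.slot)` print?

1080945

[0]=0x41 [1]=0xf9 [2]=0xc7 [3]=0xc7 (big-endian) → word 0x41f9c7c7
slot [10+:22] = (word>>10) & 0x3fffff = 1080945  ←
ver [0+:10] = (word>>0) & 0x3ff = 967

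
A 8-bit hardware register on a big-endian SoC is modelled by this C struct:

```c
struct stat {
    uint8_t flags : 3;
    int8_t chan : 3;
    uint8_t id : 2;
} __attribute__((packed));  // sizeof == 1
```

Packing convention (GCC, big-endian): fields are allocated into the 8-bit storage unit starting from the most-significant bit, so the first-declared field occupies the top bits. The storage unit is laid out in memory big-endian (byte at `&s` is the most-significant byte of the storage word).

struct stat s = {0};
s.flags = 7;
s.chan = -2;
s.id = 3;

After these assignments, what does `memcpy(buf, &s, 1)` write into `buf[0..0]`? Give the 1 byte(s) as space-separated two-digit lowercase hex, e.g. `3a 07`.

fb

flags (3b) val=7 bits=0x7 at bit 5: 0xe0
chan (3b) val=-2 bits=0x6 at bit 2: 0xf8
id (2b) val=3 bits=0x3 at bit 0: 0xfb
word = 0xfb → big-endian bytes:
  [0]=0xfb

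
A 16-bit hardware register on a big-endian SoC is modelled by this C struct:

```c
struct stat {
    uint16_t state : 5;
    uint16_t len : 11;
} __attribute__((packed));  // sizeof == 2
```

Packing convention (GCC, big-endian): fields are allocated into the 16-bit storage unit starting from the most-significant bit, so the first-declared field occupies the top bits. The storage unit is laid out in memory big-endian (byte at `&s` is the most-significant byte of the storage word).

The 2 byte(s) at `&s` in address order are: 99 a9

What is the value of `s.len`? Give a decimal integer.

[0]=0x99 [1]=0xa9 (big-endian) → word 0x99a9
state:5 @ bit 11 → (0x99a9>>11)&0x1f = 0x13
len:11 @ bit 0 → (0x99a9>>0)&0x7ff = 0x1a9  ←

425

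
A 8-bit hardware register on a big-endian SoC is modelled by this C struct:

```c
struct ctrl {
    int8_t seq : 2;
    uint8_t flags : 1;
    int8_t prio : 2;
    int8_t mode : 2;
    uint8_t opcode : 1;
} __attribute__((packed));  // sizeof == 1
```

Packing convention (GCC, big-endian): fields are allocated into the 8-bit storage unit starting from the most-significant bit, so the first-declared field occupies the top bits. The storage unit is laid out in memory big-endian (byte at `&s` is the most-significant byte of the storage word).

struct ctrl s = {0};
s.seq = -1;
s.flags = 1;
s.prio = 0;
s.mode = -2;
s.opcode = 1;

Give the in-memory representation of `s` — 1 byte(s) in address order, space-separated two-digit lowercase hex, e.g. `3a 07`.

e5

[6+:2] seq=-1 & 0x3 = 0x3; word=0xc0
[5+:1] flags=1 & 0x1 = 0x1; word=0xe0
[3+:2] prio=0 & 0x3 = 0x0; word=0xe0
[1+:2] mode=-2 & 0x3 = 0x2; word=0xe4
[0+:1] opcode=1 & 0x1 = 0x1; word=0xe5
word = 0xe5 → big-endian bytes:
  [0]=0xe5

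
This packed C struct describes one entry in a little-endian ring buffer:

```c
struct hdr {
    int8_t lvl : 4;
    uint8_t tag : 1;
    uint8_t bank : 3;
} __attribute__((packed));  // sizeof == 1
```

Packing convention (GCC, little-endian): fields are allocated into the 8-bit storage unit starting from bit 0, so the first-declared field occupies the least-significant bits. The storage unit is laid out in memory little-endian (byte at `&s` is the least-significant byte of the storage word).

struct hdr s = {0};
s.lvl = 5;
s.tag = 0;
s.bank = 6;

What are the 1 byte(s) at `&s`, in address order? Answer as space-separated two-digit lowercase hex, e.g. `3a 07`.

[0+:4] lvl=5 & 0xf = 0x5; word=0x05
[4+:1] tag=0 & 0x1 = 0x0; word=0x05
[5+:3] bank=6 & 0x7 = 0x6; word=0xc5
word = 0xc5 → little-endian bytes:
  [0]=0xc5

c5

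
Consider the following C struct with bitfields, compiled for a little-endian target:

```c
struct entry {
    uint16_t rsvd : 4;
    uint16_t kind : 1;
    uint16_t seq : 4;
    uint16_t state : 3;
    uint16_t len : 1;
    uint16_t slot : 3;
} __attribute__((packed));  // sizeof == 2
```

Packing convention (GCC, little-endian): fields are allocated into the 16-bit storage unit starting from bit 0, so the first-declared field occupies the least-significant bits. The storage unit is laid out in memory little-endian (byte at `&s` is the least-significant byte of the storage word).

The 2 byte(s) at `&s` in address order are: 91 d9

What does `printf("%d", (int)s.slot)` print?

[0]=0x91 [1]=0xd9 (little-endian) → word 0xd991
rsvd:4 @ bit 0 → (0xd991>>0)&0xf = 0x1
kind:1 @ bit 4 → (0xd991>>4)&0x1 = 0x1
seq:4 @ bit 5 → (0xd991>>5)&0xf = 0xc
state:3 @ bit 9 → (0xd991>>9)&0x7 = 0x4
len:1 @ bit 12 → (0xd991>>12)&0x1 = 0x1
slot:3 @ bit 13 → (0xd991>>13)&0x7 = 0x6  ←

6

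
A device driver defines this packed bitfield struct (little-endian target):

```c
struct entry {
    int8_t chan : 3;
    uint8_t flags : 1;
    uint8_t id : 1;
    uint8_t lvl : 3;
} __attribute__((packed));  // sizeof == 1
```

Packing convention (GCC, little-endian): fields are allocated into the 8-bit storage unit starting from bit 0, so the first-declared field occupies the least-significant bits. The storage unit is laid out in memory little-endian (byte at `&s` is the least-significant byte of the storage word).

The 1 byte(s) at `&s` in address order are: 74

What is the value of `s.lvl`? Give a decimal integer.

[0]=0x74 (little-endian) → word 0x74
chan [0+:3] = (word>>0) & 0x7 = 4
flags [3+:1] = (word>>3) & 0x1 = 0
id [4+:1] = (word>>4) & 0x1 = 1
lvl [5+:3] = (word>>5) & 0x7 = 3  ←

3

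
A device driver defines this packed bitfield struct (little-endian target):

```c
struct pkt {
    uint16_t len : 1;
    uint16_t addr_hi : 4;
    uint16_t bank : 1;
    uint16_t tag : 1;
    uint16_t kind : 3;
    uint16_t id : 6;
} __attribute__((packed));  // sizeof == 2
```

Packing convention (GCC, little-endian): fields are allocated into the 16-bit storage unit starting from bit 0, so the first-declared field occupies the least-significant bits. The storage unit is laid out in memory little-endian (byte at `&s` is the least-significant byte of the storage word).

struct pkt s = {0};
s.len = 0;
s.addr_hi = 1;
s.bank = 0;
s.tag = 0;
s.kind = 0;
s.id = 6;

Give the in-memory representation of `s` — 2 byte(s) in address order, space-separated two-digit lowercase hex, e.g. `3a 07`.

02 18

len (1b) val=0 bits=0x0 at bit 0: 0x0000
addr_hi (4b) val=1 bits=0x1 at bit 1: 0x0002
bank (1b) val=0 bits=0x0 at bit 5: 0x0002
tag (1b) val=0 bits=0x0 at bit 6: 0x0002
kind (3b) val=0 bits=0x0 at bit 7: 0x0002
id (6b) val=6 bits=0x6 at bit 10: 0x1802
word = 0x1802 → little-endian bytes:
  [0]=0x02  [1]=0x18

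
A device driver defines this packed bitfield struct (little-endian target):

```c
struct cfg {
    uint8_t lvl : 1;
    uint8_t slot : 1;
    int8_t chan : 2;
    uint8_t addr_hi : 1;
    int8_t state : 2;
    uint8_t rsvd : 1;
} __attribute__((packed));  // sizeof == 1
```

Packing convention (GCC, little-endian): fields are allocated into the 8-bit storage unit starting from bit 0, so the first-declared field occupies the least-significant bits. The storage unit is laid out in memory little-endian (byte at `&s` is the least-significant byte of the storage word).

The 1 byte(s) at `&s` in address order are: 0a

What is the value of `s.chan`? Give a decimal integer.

[0]=0x0a (little-endian) → word 0x0a
lvl:1 @ bit 0 → (0x0a>>0)&0x1 = 0x0
slot:1 @ bit 1 → (0x0a>>1)&0x1 = 0x1
chan:2 @ bit 2 → (0x0a>>2)&0x3 = 0x2  ←
addr_hi:1 @ bit 4 → (0x0a>>4)&0x1 = 0x0
state:2 @ bit 5 → (0x0a>>5)&0x3 = 0x0
rsvd:1 @ bit 7 → (0x0a>>7)&0x1 = 0x0
chan signed 2b, MSB=1: 2 - 4 = -2

-2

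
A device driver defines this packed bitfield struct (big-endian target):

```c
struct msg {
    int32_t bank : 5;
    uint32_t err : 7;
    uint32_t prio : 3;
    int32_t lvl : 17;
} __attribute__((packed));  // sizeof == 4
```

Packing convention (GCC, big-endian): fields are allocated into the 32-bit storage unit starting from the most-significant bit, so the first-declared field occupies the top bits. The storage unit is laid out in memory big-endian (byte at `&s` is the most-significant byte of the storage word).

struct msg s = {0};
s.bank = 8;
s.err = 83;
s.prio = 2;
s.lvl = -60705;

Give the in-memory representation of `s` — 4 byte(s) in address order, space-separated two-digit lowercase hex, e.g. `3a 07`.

45 35 12 df

bank:5 = 8 → 0x8 << 27 → word 0x40000000
err:7 = 83 → 0x53 << 20 → word 0x45300000
prio:3 = 2 → 0x2 << 17 → word 0x45340000
lvl:17 = -60705 → 0x112df << 0 → word 0x453512df
word = 0x453512df → big-endian bytes:
  [0]=0x45  [1]=0x35  [2]=0x12  [3]=0xdf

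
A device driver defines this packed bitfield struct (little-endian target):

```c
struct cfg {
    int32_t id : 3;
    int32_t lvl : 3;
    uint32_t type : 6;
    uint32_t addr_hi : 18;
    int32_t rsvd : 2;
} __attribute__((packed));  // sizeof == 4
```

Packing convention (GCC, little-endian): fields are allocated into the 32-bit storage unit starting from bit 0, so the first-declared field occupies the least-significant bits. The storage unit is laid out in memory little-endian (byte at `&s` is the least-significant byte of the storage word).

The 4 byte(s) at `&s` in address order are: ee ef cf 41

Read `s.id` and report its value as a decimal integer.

[0]=0xee [1]=0xef [2]=0xcf [3]=0x41 (little-endian) → word 0x41cfefee
id [0+:3] = (word>>0) & 0x7 = 6  ←
lvl [3+:3] = (word>>3) & 0x7 = 5
type [6+:6] = (word>>6) & 0x3f = 63
addr_hi [12+:18] = (word>>12) & 0x3ffff = 7422
rsvd [30+:2] = (word>>30) & 0x3 = 1
id signed 3b, MSB=1: 6 - 8 = -2

-2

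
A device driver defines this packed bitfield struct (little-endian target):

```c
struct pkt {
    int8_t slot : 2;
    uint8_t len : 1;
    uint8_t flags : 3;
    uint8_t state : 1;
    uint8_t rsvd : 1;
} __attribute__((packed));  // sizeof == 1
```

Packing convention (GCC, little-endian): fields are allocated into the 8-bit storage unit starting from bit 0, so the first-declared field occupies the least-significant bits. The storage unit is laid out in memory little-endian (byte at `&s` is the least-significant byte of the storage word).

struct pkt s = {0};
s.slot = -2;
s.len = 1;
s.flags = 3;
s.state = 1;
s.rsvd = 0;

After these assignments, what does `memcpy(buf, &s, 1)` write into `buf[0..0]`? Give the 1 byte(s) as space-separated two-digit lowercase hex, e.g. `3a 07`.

[0+:2] slot=-2 & 0x3 = 0x2; word=0x02
[2+:1] len=1 & 0x1 = 0x1; word=0x06
[3+:3] flags=3 & 0x7 = 0x3; word=0x1e
[6+:1] state=1 & 0x1 = 0x1; word=0x5e
[7+:1] rsvd=0 & 0x1 = 0x0; word=0x5e
word = 0x5e → little-endian bytes:
  [0]=0x5e

5e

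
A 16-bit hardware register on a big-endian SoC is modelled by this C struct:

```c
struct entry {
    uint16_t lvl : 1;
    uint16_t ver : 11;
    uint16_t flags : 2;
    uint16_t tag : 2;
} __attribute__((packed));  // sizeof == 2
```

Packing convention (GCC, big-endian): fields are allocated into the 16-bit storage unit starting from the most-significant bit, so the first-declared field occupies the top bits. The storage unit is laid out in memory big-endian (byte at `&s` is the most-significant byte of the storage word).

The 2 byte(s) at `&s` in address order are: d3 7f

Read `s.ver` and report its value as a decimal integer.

1335

[0]=0xd3 [1]=0x7f (big-endian) → word 0xd37f
lvl:1 @ bit 15 → (0xd37f>>15)&0x1 = 0x1
ver:11 @ bit 4 → (0xd37f>>4)&0x7ff = 0x537  ←
flags:2 @ bit 2 → (0xd37f>>2)&0x3 = 0x3
tag:2 @ bit 0 → (0xd37f>>0)&0x3 = 0x3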